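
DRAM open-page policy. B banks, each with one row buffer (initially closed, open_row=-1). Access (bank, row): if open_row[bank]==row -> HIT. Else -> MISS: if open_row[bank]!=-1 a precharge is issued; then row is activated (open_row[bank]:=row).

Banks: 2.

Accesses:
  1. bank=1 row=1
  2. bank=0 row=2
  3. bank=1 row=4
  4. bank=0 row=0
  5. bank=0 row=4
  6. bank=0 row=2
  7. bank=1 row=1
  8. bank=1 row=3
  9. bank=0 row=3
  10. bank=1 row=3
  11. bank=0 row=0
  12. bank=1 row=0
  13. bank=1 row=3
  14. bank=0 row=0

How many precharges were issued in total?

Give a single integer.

Acc 1: bank1 row1 -> MISS (open row1); precharges=0
Acc 2: bank0 row2 -> MISS (open row2); precharges=0
Acc 3: bank1 row4 -> MISS (open row4); precharges=1
Acc 4: bank0 row0 -> MISS (open row0); precharges=2
Acc 5: bank0 row4 -> MISS (open row4); precharges=3
Acc 6: bank0 row2 -> MISS (open row2); precharges=4
Acc 7: bank1 row1 -> MISS (open row1); precharges=5
Acc 8: bank1 row3 -> MISS (open row3); precharges=6
Acc 9: bank0 row3 -> MISS (open row3); precharges=7
Acc 10: bank1 row3 -> HIT
Acc 11: bank0 row0 -> MISS (open row0); precharges=8
Acc 12: bank1 row0 -> MISS (open row0); precharges=9
Acc 13: bank1 row3 -> MISS (open row3); precharges=10
Acc 14: bank0 row0 -> HIT

Answer: 10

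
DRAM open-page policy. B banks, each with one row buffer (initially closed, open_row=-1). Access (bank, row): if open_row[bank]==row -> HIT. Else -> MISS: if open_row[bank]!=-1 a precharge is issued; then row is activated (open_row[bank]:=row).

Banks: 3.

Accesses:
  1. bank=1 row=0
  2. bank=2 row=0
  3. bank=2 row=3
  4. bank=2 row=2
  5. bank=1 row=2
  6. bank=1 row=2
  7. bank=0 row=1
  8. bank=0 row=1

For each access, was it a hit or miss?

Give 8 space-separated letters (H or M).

Answer: M M M M M H M H

Derivation:
Acc 1: bank1 row0 -> MISS (open row0); precharges=0
Acc 2: bank2 row0 -> MISS (open row0); precharges=0
Acc 3: bank2 row3 -> MISS (open row3); precharges=1
Acc 4: bank2 row2 -> MISS (open row2); precharges=2
Acc 5: bank1 row2 -> MISS (open row2); precharges=3
Acc 6: bank1 row2 -> HIT
Acc 7: bank0 row1 -> MISS (open row1); precharges=3
Acc 8: bank0 row1 -> HIT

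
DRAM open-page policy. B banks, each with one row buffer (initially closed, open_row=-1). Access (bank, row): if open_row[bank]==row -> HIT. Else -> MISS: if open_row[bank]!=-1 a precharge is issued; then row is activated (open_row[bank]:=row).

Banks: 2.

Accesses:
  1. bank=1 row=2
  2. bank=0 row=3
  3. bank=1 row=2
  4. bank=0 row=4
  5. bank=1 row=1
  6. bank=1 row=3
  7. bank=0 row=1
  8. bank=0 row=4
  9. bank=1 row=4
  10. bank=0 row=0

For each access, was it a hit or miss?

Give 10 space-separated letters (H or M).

Answer: M M H M M M M M M M

Derivation:
Acc 1: bank1 row2 -> MISS (open row2); precharges=0
Acc 2: bank0 row3 -> MISS (open row3); precharges=0
Acc 3: bank1 row2 -> HIT
Acc 4: bank0 row4 -> MISS (open row4); precharges=1
Acc 5: bank1 row1 -> MISS (open row1); precharges=2
Acc 6: bank1 row3 -> MISS (open row3); precharges=3
Acc 7: bank0 row1 -> MISS (open row1); precharges=4
Acc 8: bank0 row4 -> MISS (open row4); precharges=5
Acc 9: bank1 row4 -> MISS (open row4); precharges=6
Acc 10: bank0 row0 -> MISS (open row0); precharges=7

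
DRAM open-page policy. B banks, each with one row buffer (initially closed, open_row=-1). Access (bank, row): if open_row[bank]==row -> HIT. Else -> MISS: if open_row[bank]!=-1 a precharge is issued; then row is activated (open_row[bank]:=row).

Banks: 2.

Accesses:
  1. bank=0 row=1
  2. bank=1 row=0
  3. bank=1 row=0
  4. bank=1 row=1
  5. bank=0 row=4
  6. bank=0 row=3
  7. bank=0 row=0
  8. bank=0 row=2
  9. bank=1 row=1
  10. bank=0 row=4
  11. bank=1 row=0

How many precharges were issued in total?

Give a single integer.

Acc 1: bank0 row1 -> MISS (open row1); precharges=0
Acc 2: bank1 row0 -> MISS (open row0); precharges=0
Acc 3: bank1 row0 -> HIT
Acc 4: bank1 row1 -> MISS (open row1); precharges=1
Acc 5: bank0 row4 -> MISS (open row4); precharges=2
Acc 6: bank0 row3 -> MISS (open row3); precharges=3
Acc 7: bank0 row0 -> MISS (open row0); precharges=4
Acc 8: bank0 row2 -> MISS (open row2); precharges=5
Acc 9: bank1 row1 -> HIT
Acc 10: bank0 row4 -> MISS (open row4); precharges=6
Acc 11: bank1 row0 -> MISS (open row0); precharges=7

Answer: 7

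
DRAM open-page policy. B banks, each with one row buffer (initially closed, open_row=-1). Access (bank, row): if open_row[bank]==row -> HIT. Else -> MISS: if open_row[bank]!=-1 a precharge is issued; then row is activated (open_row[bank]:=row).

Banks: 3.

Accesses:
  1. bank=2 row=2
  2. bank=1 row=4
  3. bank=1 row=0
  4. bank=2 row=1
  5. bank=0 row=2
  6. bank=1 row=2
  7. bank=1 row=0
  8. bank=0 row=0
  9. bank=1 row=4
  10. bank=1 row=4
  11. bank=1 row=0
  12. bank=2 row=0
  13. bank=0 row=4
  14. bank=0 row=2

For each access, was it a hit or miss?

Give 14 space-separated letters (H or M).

Acc 1: bank2 row2 -> MISS (open row2); precharges=0
Acc 2: bank1 row4 -> MISS (open row4); precharges=0
Acc 3: bank1 row0 -> MISS (open row0); precharges=1
Acc 4: bank2 row1 -> MISS (open row1); precharges=2
Acc 5: bank0 row2 -> MISS (open row2); precharges=2
Acc 6: bank1 row2 -> MISS (open row2); precharges=3
Acc 7: bank1 row0 -> MISS (open row0); precharges=4
Acc 8: bank0 row0 -> MISS (open row0); precharges=5
Acc 9: bank1 row4 -> MISS (open row4); precharges=6
Acc 10: bank1 row4 -> HIT
Acc 11: bank1 row0 -> MISS (open row0); precharges=7
Acc 12: bank2 row0 -> MISS (open row0); precharges=8
Acc 13: bank0 row4 -> MISS (open row4); precharges=9
Acc 14: bank0 row2 -> MISS (open row2); precharges=10

Answer: M M M M M M M M M H M M M M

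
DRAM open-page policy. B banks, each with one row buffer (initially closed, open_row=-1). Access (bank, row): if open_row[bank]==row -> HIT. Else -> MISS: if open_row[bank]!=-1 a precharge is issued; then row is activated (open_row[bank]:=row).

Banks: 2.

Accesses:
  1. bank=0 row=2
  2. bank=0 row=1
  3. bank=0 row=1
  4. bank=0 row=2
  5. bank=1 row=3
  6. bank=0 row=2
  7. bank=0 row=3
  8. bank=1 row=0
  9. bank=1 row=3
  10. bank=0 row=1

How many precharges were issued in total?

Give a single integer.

Acc 1: bank0 row2 -> MISS (open row2); precharges=0
Acc 2: bank0 row1 -> MISS (open row1); precharges=1
Acc 3: bank0 row1 -> HIT
Acc 4: bank0 row2 -> MISS (open row2); precharges=2
Acc 5: bank1 row3 -> MISS (open row3); precharges=2
Acc 6: bank0 row2 -> HIT
Acc 7: bank0 row3 -> MISS (open row3); precharges=3
Acc 8: bank1 row0 -> MISS (open row0); precharges=4
Acc 9: bank1 row3 -> MISS (open row3); precharges=5
Acc 10: bank0 row1 -> MISS (open row1); precharges=6

Answer: 6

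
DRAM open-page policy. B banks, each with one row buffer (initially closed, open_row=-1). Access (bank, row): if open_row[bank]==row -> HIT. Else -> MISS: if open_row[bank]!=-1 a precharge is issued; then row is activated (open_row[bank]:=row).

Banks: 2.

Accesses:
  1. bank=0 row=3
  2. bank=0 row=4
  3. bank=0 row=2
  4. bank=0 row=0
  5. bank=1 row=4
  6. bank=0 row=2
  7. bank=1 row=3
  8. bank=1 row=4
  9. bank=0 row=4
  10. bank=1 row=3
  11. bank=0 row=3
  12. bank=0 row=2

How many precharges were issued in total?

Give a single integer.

Acc 1: bank0 row3 -> MISS (open row3); precharges=0
Acc 2: bank0 row4 -> MISS (open row4); precharges=1
Acc 3: bank0 row2 -> MISS (open row2); precharges=2
Acc 4: bank0 row0 -> MISS (open row0); precharges=3
Acc 5: bank1 row4 -> MISS (open row4); precharges=3
Acc 6: bank0 row2 -> MISS (open row2); precharges=4
Acc 7: bank1 row3 -> MISS (open row3); precharges=5
Acc 8: bank1 row4 -> MISS (open row4); precharges=6
Acc 9: bank0 row4 -> MISS (open row4); precharges=7
Acc 10: bank1 row3 -> MISS (open row3); precharges=8
Acc 11: bank0 row3 -> MISS (open row3); precharges=9
Acc 12: bank0 row2 -> MISS (open row2); precharges=10

Answer: 10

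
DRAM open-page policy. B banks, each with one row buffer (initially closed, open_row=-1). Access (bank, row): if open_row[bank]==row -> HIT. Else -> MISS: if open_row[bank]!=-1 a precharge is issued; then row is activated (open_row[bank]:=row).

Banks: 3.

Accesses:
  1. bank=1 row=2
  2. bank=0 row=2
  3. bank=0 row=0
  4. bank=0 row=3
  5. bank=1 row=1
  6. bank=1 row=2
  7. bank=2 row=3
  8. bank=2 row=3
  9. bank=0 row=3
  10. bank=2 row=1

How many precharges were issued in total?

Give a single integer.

Answer: 5

Derivation:
Acc 1: bank1 row2 -> MISS (open row2); precharges=0
Acc 2: bank0 row2 -> MISS (open row2); precharges=0
Acc 3: bank0 row0 -> MISS (open row0); precharges=1
Acc 4: bank0 row3 -> MISS (open row3); precharges=2
Acc 5: bank1 row1 -> MISS (open row1); precharges=3
Acc 6: bank1 row2 -> MISS (open row2); precharges=4
Acc 7: bank2 row3 -> MISS (open row3); precharges=4
Acc 8: bank2 row3 -> HIT
Acc 9: bank0 row3 -> HIT
Acc 10: bank2 row1 -> MISS (open row1); precharges=5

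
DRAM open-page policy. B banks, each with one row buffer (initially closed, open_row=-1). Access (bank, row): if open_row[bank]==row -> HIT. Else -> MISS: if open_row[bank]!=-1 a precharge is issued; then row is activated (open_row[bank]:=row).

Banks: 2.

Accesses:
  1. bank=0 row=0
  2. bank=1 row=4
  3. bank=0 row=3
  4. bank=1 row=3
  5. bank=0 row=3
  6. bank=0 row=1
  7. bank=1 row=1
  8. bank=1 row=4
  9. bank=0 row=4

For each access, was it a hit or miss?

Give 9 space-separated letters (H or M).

Answer: M M M M H M M M M

Derivation:
Acc 1: bank0 row0 -> MISS (open row0); precharges=0
Acc 2: bank1 row4 -> MISS (open row4); precharges=0
Acc 3: bank0 row3 -> MISS (open row3); precharges=1
Acc 4: bank1 row3 -> MISS (open row3); precharges=2
Acc 5: bank0 row3 -> HIT
Acc 6: bank0 row1 -> MISS (open row1); precharges=3
Acc 7: bank1 row1 -> MISS (open row1); precharges=4
Acc 8: bank1 row4 -> MISS (open row4); precharges=5
Acc 9: bank0 row4 -> MISS (open row4); precharges=6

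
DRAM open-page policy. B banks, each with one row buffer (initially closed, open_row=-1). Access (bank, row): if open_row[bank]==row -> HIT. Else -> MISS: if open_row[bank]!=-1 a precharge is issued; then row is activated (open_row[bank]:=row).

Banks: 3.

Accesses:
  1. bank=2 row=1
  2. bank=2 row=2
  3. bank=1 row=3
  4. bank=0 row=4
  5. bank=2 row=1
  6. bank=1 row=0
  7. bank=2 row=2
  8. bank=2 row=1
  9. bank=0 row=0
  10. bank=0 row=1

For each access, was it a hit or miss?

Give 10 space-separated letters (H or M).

Acc 1: bank2 row1 -> MISS (open row1); precharges=0
Acc 2: bank2 row2 -> MISS (open row2); precharges=1
Acc 3: bank1 row3 -> MISS (open row3); precharges=1
Acc 4: bank0 row4 -> MISS (open row4); precharges=1
Acc 5: bank2 row1 -> MISS (open row1); precharges=2
Acc 6: bank1 row0 -> MISS (open row0); precharges=3
Acc 7: bank2 row2 -> MISS (open row2); precharges=4
Acc 8: bank2 row1 -> MISS (open row1); precharges=5
Acc 9: bank0 row0 -> MISS (open row0); precharges=6
Acc 10: bank0 row1 -> MISS (open row1); precharges=7

Answer: M M M M M M M M M M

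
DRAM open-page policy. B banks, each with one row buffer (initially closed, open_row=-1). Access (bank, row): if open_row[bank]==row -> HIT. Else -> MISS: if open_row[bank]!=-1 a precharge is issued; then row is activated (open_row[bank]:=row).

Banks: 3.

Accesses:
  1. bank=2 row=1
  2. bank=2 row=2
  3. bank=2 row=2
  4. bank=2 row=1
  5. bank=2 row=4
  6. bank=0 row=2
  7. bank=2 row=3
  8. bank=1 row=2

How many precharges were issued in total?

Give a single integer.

Answer: 4

Derivation:
Acc 1: bank2 row1 -> MISS (open row1); precharges=0
Acc 2: bank2 row2 -> MISS (open row2); precharges=1
Acc 3: bank2 row2 -> HIT
Acc 4: bank2 row1 -> MISS (open row1); precharges=2
Acc 5: bank2 row4 -> MISS (open row4); precharges=3
Acc 6: bank0 row2 -> MISS (open row2); precharges=3
Acc 7: bank2 row3 -> MISS (open row3); precharges=4
Acc 8: bank1 row2 -> MISS (open row2); precharges=4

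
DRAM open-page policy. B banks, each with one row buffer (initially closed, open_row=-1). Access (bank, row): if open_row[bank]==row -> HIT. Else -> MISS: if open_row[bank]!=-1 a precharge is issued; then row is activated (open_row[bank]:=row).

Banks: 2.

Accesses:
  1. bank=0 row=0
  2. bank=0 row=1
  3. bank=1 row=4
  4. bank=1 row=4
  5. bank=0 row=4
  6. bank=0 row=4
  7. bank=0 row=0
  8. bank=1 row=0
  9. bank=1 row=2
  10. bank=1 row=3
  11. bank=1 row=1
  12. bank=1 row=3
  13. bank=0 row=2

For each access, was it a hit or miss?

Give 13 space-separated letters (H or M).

Answer: M M M H M H M M M M M M M

Derivation:
Acc 1: bank0 row0 -> MISS (open row0); precharges=0
Acc 2: bank0 row1 -> MISS (open row1); precharges=1
Acc 3: bank1 row4 -> MISS (open row4); precharges=1
Acc 4: bank1 row4 -> HIT
Acc 5: bank0 row4 -> MISS (open row4); precharges=2
Acc 6: bank0 row4 -> HIT
Acc 7: bank0 row0 -> MISS (open row0); precharges=3
Acc 8: bank1 row0 -> MISS (open row0); precharges=4
Acc 9: bank1 row2 -> MISS (open row2); precharges=5
Acc 10: bank1 row3 -> MISS (open row3); precharges=6
Acc 11: bank1 row1 -> MISS (open row1); precharges=7
Acc 12: bank1 row3 -> MISS (open row3); precharges=8
Acc 13: bank0 row2 -> MISS (open row2); precharges=9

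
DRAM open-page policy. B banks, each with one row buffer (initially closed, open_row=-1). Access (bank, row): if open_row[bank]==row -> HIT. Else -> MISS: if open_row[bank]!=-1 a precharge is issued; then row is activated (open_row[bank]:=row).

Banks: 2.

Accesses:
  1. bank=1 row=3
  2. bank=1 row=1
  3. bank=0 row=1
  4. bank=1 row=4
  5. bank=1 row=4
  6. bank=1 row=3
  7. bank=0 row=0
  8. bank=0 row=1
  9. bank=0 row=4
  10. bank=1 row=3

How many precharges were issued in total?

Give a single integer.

Answer: 6

Derivation:
Acc 1: bank1 row3 -> MISS (open row3); precharges=0
Acc 2: bank1 row1 -> MISS (open row1); precharges=1
Acc 3: bank0 row1 -> MISS (open row1); precharges=1
Acc 4: bank1 row4 -> MISS (open row4); precharges=2
Acc 5: bank1 row4 -> HIT
Acc 6: bank1 row3 -> MISS (open row3); precharges=3
Acc 7: bank0 row0 -> MISS (open row0); precharges=4
Acc 8: bank0 row1 -> MISS (open row1); precharges=5
Acc 9: bank0 row4 -> MISS (open row4); precharges=6
Acc 10: bank1 row3 -> HIT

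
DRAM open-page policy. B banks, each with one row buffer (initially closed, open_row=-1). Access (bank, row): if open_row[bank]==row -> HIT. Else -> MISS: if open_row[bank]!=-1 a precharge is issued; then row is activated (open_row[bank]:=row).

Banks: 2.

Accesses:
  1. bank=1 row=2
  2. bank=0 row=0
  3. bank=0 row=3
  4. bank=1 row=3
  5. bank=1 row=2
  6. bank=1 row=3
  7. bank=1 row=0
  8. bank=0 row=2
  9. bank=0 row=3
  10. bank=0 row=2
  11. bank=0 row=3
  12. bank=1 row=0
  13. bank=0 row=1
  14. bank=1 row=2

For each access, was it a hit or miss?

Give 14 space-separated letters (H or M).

Answer: M M M M M M M M M M M H M M

Derivation:
Acc 1: bank1 row2 -> MISS (open row2); precharges=0
Acc 2: bank0 row0 -> MISS (open row0); precharges=0
Acc 3: bank0 row3 -> MISS (open row3); precharges=1
Acc 4: bank1 row3 -> MISS (open row3); precharges=2
Acc 5: bank1 row2 -> MISS (open row2); precharges=3
Acc 6: bank1 row3 -> MISS (open row3); precharges=4
Acc 7: bank1 row0 -> MISS (open row0); precharges=5
Acc 8: bank0 row2 -> MISS (open row2); precharges=6
Acc 9: bank0 row3 -> MISS (open row3); precharges=7
Acc 10: bank0 row2 -> MISS (open row2); precharges=8
Acc 11: bank0 row3 -> MISS (open row3); precharges=9
Acc 12: bank1 row0 -> HIT
Acc 13: bank0 row1 -> MISS (open row1); precharges=10
Acc 14: bank1 row2 -> MISS (open row2); precharges=11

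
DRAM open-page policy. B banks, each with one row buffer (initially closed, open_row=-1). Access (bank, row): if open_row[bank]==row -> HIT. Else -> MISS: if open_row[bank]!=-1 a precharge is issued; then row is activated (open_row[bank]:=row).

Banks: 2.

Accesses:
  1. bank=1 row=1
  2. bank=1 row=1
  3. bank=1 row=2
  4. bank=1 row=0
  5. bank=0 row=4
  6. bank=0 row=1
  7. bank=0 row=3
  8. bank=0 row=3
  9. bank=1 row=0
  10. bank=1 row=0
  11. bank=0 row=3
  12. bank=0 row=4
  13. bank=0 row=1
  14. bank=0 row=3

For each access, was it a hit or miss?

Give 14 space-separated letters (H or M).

Acc 1: bank1 row1 -> MISS (open row1); precharges=0
Acc 2: bank1 row1 -> HIT
Acc 3: bank1 row2 -> MISS (open row2); precharges=1
Acc 4: bank1 row0 -> MISS (open row0); precharges=2
Acc 5: bank0 row4 -> MISS (open row4); precharges=2
Acc 6: bank0 row1 -> MISS (open row1); precharges=3
Acc 7: bank0 row3 -> MISS (open row3); precharges=4
Acc 8: bank0 row3 -> HIT
Acc 9: bank1 row0 -> HIT
Acc 10: bank1 row0 -> HIT
Acc 11: bank0 row3 -> HIT
Acc 12: bank0 row4 -> MISS (open row4); precharges=5
Acc 13: bank0 row1 -> MISS (open row1); precharges=6
Acc 14: bank0 row3 -> MISS (open row3); precharges=7

Answer: M H M M M M M H H H H M M M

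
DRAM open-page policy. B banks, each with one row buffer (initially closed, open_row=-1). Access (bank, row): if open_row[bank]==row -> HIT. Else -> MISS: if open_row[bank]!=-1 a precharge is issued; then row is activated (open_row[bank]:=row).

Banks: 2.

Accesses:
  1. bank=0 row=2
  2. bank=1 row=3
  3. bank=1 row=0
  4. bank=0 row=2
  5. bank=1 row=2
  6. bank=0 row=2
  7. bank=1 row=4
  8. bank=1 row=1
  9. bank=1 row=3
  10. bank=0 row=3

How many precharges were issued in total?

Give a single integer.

Answer: 6

Derivation:
Acc 1: bank0 row2 -> MISS (open row2); precharges=0
Acc 2: bank1 row3 -> MISS (open row3); precharges=0
Acc 3: bank1 row0 -> MISS (open row0); precharges=1
Acc 4: bank0 row2 -> HIT
Acc 5: bank1 row2 -> MISS (open row2); precharges=2
Acc 6: bank0 row2 -> HIT
Acc 7: bank1 row4 -> MISS (open row4); precharges=3
Acc 8: bank1 row1 -> MISS (open row1); precharges=4
Acc 9: bank1 row3 -> MISS (open row3); precharges=5
Acc 10: bank0 row3 -> MISS (open row3); precharges=6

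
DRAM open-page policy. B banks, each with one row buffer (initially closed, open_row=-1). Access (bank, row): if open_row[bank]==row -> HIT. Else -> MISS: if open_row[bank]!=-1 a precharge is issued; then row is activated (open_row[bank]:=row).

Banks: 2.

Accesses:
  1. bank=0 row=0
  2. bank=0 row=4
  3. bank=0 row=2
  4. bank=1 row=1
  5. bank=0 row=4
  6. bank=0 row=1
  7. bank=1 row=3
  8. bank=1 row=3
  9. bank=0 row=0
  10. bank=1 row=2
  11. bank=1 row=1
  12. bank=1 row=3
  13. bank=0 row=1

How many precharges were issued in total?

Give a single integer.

Answer: 10

Derivation:
Acc 1: bank0 row0 -> MISS (open row0); precharges=0
Acc 2: bank0 row4 -> MISS (open row4); precharges=1
Acc 3: bank0 row2 -> MISS (open row2); precharges=2
Acc 4: bank1 row1 -> MISS (open row1); precharges=2
Acc 5: bank0 row4 -> MISS (open row4); precharges=3
Acc 6: bank0 row1 -> MISS (open row1); precharges=4
Acc 7: bank1 row3 -> MISS (open row3); precharges=5
Acc 8: bank1 row3 -> HIT
Acc 9: bank0 row0 -> MISS (open row0); precharges=6
Acc 10: bank1 row2 -> MISS (open row2); precharges=7
Acc 11: bank1 row1 -> MISS (open row1); precharges=8
Acc 12: bank1 row3 -> MISS (open row3); precharges=9
Acc 13: bank0 row1 -> MISS (open row1); precharges=10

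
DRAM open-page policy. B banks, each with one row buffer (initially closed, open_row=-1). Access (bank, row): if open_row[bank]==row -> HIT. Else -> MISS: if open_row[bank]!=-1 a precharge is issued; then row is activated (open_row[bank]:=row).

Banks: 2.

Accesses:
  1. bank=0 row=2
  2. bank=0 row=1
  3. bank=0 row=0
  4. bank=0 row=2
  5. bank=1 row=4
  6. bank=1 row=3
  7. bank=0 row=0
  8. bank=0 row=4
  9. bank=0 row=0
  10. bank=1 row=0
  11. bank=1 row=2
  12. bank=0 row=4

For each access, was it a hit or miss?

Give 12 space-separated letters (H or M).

Answer: M M M M M M M M M M M M

Derivation:
Acc 1: bank0 row2 -> MISS (open row2); precharges=0
Acc 2: bank0 row1 -> MISS (open row1); precharges=1
Acc 3: bank0 row0 -> MISS (open row0); precharges=2
Acc 4: bank0 row2 -> MISS (open row2); precharges=3
Acc 5: bank1 row4 -> MISS (open row4); precharges=3
Acc 6: bank1 row3 -> MISS (open row3); precharges=4
Acc 7: bank0 row0 -> MISS (open row0); precharges=5
Acc 8: bank0 row4 -> MISS (open row4); precharges=6
Acc 9: bank0 row0 -> MISS (open row0); precharges=7
Acc 10: bank1 row0 -> MISS (open row0); precharges=8
Acc 11: bank1 row2 -> MISS (open row2); precharges=9
Acc 12: bank0 row4 -> MISS (open row4); precharges=10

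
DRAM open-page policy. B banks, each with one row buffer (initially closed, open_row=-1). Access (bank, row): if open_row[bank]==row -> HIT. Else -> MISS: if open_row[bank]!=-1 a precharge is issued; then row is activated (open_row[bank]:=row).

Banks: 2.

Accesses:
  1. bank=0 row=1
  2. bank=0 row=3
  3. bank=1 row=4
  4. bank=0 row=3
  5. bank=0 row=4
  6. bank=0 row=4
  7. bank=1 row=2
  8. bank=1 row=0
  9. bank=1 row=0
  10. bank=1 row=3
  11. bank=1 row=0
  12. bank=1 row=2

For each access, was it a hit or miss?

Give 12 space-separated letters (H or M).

Acc 1: bank0 row1 -> MISS (open row1); precharges=0
Acc 2: bank0 row3 -> MISS (open row3); precharges=1
Acc 3: bank1 row4 -> MISS (open row4); precharges=1
Acc 4: bank0 row3 -> HIT
Acc 5: bank0 row4 -> MISS (open row4); precharges=2
Acc 6: bank0 row4 -> HIT
Acc 7: bank1 row2 -> MISS (open row2); precharges=3
Acc 8: bank1 row0 -> MISS (open row0); precharges=4
Acc 9: bank1 row0 -> HIT
Acc 10: bank1 row3 -> MISS (open row3); precharges=5
Acc 11: bank1 row0 -> MISS (open row0); precharges=6
Acc 12: bank1 row2 -> MISS (open row2); precharges=7

Answer: M M M H M H M M H M M M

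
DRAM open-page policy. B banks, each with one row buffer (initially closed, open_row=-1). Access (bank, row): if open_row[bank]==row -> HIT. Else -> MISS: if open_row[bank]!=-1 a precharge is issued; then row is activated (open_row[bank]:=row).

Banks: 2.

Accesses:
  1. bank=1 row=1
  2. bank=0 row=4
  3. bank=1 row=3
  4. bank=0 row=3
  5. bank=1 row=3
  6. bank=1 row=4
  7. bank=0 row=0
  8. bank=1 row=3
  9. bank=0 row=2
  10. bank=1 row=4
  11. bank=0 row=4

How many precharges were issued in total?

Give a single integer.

Answer: 8

Derivation:
Acc 1: bank1 row1 -> MISS (open row1); precharges=0
Acc 2: bank0 row4 -> MISS (open row4); precharges=0
Acc 3: bank1 row3 -> MISS (open row3); precharges=1
Acc 4: bank0 row3 -> MISS (open row3); precharges=2
Acc 5: bank1 row3 -> HIT
Acc 6: bank1 row4 -> MISS (open row4); precharges=3
Acc 7: bank0 row0 -> MISS (open row0); precharges=4
Acc 8: bank1 row3 -> MISS (open row3); precharges=5
Acc 9: bank0 row2 -> MISS (open row2); precharges=6
Acc 10: bank1 row4 -> MISS (open row4); precharges=7
Acc 11: bank0 row4 -> MISS (open row4); precharges=8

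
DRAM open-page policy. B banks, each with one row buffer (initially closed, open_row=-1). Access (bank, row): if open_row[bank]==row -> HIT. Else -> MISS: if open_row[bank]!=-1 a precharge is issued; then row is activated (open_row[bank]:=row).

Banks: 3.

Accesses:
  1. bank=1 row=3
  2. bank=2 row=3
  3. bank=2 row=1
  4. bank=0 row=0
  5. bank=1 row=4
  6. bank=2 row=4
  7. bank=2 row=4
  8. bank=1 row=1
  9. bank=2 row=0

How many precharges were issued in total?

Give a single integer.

Acc 1: bank1 row3 -> MISS (open row3); precharges=0
Acc 2: bank2 row3 -> MISS (open row3); precharges=0
Acc 3: bank2 row1 -> MISS (open row1); precharges=1
Acc 4: bank0 row0 -> MISS (open row0); precharges=1
Acc 5: bank1 row4 -> MISS (open row4); precharges=2
Acc 6: bank2 row4 -> MISS (open row4); precharges=3
Acc 7: bank2 row4 -> HIT
Acc 8: bank1 row1 -> MISS (open row1); precharges=4
Acc 9: bank2 row0 -> MISS (open row0); precharges=5

Answer: 5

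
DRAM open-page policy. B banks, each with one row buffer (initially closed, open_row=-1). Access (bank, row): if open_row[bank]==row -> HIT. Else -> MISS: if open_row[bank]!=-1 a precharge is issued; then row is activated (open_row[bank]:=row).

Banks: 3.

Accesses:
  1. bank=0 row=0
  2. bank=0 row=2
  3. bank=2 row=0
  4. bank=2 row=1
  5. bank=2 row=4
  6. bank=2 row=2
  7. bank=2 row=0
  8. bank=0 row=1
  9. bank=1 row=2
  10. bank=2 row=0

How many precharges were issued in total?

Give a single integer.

Acc 1: bank0 row0 -> MISS (open row0); precharges=0
Acc 2: bank0 row2 -> MISS (open row2); precharges=1
Acc 3: bank2 row0 -> MISS (open row0); precharges=1
Acc 4: bank2 row1 -> MISS (open row1); precharges=2
Acc 5: bank2 row4 -> MISS (open row4); precharges=3
Acc 6: bank2 row2 -> MISS (open row2); precharges=4
Acc 7: bank2 row0 -> MISS (open row0); precharges=5
Acc 8: bank0 row1 -> MISS (open row1); precharges=6
Acc 9: bank1 row2 -> MISS (open row2); precharges=6
Acc 10: bank2 row0 -> HIT

Answer: 6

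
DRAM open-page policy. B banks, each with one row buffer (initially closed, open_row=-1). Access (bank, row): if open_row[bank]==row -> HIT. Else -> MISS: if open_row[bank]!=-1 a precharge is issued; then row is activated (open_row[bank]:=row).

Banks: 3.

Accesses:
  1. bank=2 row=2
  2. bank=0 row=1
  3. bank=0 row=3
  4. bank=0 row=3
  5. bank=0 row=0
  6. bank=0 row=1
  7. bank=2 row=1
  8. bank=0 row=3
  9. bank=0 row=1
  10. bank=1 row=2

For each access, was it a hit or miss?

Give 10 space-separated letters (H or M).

Answer: M M M H M M M M M M

Derivation:
Acc 1: bank2 row2 -> MISS (open row2); precharges=0
Acc 2: bank0 row1 -> MISS (open row1); precharges=0
Acc 3: bank0 row3 -> MISS (open row3); precharges=1
Acc 4: bank0 row3 -> HIT
Acc 5: bank0 row0 -> MISS (open row0); precharges=2
Acc 6: bank0 row1 -> MISS (open row1); precharges=3
Acc 7: bank2 row1 -> MISS (open row1); precharges=4
Acc 8: bank0 row3 -> MISS (open row3); precharges=5
Acc 9: bank0 row1 -> MISS (open row1); precharges=6
Acc 10: bank1 row2 -> MISS (open row2); precharges=6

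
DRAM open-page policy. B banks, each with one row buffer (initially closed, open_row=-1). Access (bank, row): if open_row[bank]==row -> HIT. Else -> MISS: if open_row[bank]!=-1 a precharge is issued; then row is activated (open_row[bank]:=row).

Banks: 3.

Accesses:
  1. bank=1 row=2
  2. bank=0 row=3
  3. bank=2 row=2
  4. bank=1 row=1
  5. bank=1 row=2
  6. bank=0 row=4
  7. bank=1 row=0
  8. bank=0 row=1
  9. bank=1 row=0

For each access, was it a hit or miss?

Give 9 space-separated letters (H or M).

Acc 1: bank1 row2 -> MISS (open row2); precharges=0
Acc 2: bank0 row3 -> MISS (open row3); precharges=0
Acc 3: bank2 row2 -> MISS (open row2); precharges=0
Acc 4: bank1 row1 -> MISS (open row1); precharges=1
Acc 5: bank1 row2 -> MISS (open row2); precharges=2
Acc 6: bank0 row4 -> MISS (open row4); precharges=3
Acc 7: bank1 row0 -> MISS (open row0); precharges=4
Acc 8: bank0 row1 -> MISS (open row1); precharges=5
Acc 9: bank1 row0 -> HIT

Answer: M M M M M M M M H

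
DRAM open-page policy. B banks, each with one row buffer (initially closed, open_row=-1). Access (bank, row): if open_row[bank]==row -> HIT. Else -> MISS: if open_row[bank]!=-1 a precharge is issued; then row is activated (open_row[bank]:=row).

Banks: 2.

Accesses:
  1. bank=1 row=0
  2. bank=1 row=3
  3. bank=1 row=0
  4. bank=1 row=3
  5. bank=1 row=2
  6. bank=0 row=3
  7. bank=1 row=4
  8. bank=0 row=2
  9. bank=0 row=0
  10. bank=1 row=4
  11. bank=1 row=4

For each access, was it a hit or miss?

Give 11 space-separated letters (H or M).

Answer: M M M M M M M M M H H

Derivation:
Acc 1: bank1 row0 -> MISS (open row0); precharges=0
Acc 2: bank1 row3 -> MISS (open row3); precharges=1
Acc 3: bank1 row0 -> MISS (open row0); precharges=2
Acc 4: bank1 row3 -> MISS (open row3); precharges=3
Acc 5: bank1 row2 -> MISS (open row2); precharges=4
Acc 6: bank0 row3 -> MISS (open row3); precharges=4
Acc 7: bank1 row4 -> MISS (open row4); precharges=5
Acc 8: bank0 row2 -> MISS (open row2); precharges=6
Acc 9: bank0 row0 -> MISS (open row0); precharges=7
Acc 10: bank1 row4 -> HIT
Acc 11: bank1 row4 -> HIT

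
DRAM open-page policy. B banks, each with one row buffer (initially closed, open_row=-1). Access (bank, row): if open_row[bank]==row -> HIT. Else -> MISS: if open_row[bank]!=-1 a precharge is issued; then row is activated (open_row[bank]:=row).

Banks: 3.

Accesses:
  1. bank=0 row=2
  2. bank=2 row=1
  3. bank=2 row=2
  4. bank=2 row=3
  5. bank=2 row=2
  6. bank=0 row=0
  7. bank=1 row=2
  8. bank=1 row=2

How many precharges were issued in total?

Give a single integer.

Answer: 4

Derivation:
Acc 1: bank0 row2 -> MISS (open row2); precharges=0
Acc 2: bank2 row1 -> MISS (open row1); precharges=0
Acc 3: bank2 row2 -> MISS (open row2); precharges=1
Acc 4: bank2 row3 -> MISS (open row3); precharges=2
Acc 5: bank2 row2 -> MISS (open row2); precharges=3
Acc 6: bank0 row0 -> MISS (open row0); precharges=4
Acc 7: bank1 row2 -> MISS (open row2); precharges=4
Acc 8: bank1 row2 -> HIT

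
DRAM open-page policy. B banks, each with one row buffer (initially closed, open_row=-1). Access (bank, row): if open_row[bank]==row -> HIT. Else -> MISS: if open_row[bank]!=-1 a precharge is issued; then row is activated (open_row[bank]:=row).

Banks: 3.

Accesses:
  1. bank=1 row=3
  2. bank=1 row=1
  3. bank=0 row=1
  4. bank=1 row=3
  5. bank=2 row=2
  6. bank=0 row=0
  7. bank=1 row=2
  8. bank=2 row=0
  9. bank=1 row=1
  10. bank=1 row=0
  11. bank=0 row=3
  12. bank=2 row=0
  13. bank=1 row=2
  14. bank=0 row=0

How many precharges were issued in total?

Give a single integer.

Acc 1: bank1 row3 -> MISS (open row3); precharges=0
Acc 2: bank1 row1 -> MISS (open row1); precharges=1
Acc 3: bank0 row1 -> MISS (open row1); precharges=1
Acc 4: bank1 row3 -> MISS (open row3); precharges=2
Acc 5: bank2 row2 -> MISS (open row2); precharges=2
Acc 6: bank0 row0 -> MISS (open row0); precharges=3
Acc 7: bank1 row2 -> MISS (open row2); precharges=4
Acc 8: bank2 row0 -> MISS (open row0); precharges=5
Acc 9: bank1 row1 -> MISS (open row1); precharges=6
Acc 10: bank1 row0 -> MISS (open row0); precharges=7
Acc 11: bank0 row3 -> MISS (open row3); precharges=8
Acc 12: bank2 row0 -> HIT
Acc 13: bank1 row2 -> MISS (open row2); precharges=9
Acc 14: bank0 row0 -> MISS (open row0); precharges=10

Answer: 10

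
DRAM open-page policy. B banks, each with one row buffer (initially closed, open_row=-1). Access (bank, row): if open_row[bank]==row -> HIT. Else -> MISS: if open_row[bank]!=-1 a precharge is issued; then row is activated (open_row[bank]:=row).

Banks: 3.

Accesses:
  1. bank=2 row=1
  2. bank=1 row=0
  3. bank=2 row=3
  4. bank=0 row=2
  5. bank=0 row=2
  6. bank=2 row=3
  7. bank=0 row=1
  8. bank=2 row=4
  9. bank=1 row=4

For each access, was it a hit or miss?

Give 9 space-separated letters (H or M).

Acc 1: bank2 row1 -> MISS (open row1); precharges=0
Acc 2: bank1 row0 -> MISS (open row0); precharges=0
Acc 3: bank2 row3 -> MISS (open row3); precharges=1
Acc 4: bank0 row2 -> MISS (open row2); precharges=1
Acc 5: bank0 row2 -> HIT
Acc 6: bank2 row3 -> HIT
Acc 7: bank0 row1 -> MISS (open row1); precharges=2
Acc 8: bank2 row4 -> MISS (open row4); precharges=3
Acc 9: bank1 row4 -> MISS (open row4); precharges=4

Answer: M M M M H H M M M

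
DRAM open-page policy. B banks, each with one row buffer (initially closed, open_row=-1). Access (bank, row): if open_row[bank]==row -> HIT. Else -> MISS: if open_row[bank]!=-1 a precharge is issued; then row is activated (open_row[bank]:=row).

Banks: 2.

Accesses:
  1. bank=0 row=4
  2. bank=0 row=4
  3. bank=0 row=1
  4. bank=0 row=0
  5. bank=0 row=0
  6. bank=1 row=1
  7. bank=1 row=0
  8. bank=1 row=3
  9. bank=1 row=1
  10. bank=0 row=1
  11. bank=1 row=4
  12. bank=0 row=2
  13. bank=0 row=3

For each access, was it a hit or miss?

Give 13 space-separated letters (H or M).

Acc 1: bank0 row4 -> MISS (open row4); precharges=0
Acc 2: bank0 row4 -> HIT
Acc 3: bank0 row1 -> MISS (open row1); precharges=1
Acc 4: bank0 row0 -> MISS (open row0); precharges=2
Acc 5: bank0 row0 -> HIT
Acc 6: bank1 row1 -> MISS (open row1); precharges=2
Acc 7: bank1 row0 -> MISS (open row0); precharges=3
Acc 8: bank1 row3 -> MISS (open row3); precharges=4
Acc 9: bank1 row1 -> MISS (open row1); precharges=5
Acc 10: bank0 row1 -> MISS (open row1); precharges=6
Acc 11: bank1 row4 -> MISS (open row4); precharges=7
Acc 12: bank0 row2 -> MISS (open row2); precharges=8
Acc 13: bank0 row3 -> MISS (open row3); precharges=9

Answer: M H M M H M M M M M M M M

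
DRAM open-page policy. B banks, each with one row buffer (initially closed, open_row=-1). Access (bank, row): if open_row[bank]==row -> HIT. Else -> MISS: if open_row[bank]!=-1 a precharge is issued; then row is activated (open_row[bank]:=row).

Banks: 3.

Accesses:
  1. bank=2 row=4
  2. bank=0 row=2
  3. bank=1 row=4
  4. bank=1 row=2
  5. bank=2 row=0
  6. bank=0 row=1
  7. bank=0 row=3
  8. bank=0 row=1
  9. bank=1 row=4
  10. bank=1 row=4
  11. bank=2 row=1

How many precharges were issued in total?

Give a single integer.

Acc 1: bank2 row4 -> MISS (open row4); precharges=0
Acc 2: bank0 row2 -> MISS (open row2); precharges=0
Acc 3: bank1 row4 -> MISS (open row4); precharges=0
Acc 4: bank1 row2 -> MISS (open row2); precharges=1
Acc 5: bank2 row0 -> MISS (open row0); precharges=2
Acc 6: bank0 row1 -> MISS (open row1); precharges=3
Acc 7: bank0 row3 -> MISS (open row3); precharges=4
Acc 8: bank0 row1 -> MISS (open row1); precharges=5
Acc 9: bank1 row4 -> MISS (open row4); precharges=6
Acc 10: bank1 row4 -> HIT
Acc 11: bank2 row1 -> MISS (open row1); precharges=7

Answer: 7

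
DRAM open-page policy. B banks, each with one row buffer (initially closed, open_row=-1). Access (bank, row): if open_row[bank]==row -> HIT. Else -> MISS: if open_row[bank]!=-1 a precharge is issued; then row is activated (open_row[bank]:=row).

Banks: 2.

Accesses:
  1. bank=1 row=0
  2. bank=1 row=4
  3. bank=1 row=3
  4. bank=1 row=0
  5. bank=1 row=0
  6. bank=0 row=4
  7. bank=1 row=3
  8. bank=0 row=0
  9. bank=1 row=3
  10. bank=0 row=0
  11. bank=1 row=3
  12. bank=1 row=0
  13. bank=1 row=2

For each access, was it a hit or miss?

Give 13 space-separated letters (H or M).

Acc 1: bank1 row0 -> MISS (open row0); precharges=0
Acc 2: bank1 row4 -> MISS (open row4); precharges=1
Acc 3: bank1 row3 -> MISS (open row3); precharges=2
Acc 4: bank1 row0 -> MISS (open row0); precharges=3
Acc 5: bank1 row0 -> HIT
Acc 6: bank0 row4 -> MISS (open row4); precharges=3
Acc 7: bank1 row3 -> MISS (open row3); precharges=4
Acc 8: bank0 row0 -> MISS (open row0); precharges=5
Acc 9: bank1 row3 -> HIT
Acc 10: bank0 row0 -> HIT
Acc 11: bank1 row3 -> HIT
Acc 12: bank1 row0 -> MISS (open row0); precharges=6
Acc 13: bank1 row2 -> MISS (open row2); precharges=7

Answer: M M M M H M M M H H H M M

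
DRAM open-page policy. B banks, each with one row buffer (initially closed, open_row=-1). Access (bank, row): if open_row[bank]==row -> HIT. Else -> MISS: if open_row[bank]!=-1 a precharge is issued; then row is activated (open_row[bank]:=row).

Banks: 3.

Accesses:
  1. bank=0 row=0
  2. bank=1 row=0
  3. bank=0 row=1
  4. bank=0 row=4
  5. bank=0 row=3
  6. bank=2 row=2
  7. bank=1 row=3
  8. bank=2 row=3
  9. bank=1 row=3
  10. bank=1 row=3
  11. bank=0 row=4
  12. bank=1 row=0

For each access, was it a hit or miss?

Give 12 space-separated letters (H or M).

Acc 1: bank0 row0 -> MISS (open row0); precharges=0
Acc 2: bank1 row0 -> MISS (open row0); precharges=0
Acc 3: bank0 row1 -> MISS (open row1); precharges=1
Acc 4: bank0 row4 -> MISS (open row4); precharges=2
Acc 5: bank0 row3 -> MISS (open row3); precharges=3
Acc 6: bank2 row2 -> MISS (open row2); precharges=3
Acc 7: bank1 row3 -> MISS (open row3); precharges=4
Acc 8: bank2 row3 -> MISS (open row3); precharges=5
Acc 9: bank1 row3 -> HIT
Acc 10: bank1 row3 -> HIT
Acc 11: bank0 row4 -> MISS (open row4); precharges=6
Acc 12: bank1 row0 -> MISS (open row0); precharges=7

Answer: M M M M M M M M H H M M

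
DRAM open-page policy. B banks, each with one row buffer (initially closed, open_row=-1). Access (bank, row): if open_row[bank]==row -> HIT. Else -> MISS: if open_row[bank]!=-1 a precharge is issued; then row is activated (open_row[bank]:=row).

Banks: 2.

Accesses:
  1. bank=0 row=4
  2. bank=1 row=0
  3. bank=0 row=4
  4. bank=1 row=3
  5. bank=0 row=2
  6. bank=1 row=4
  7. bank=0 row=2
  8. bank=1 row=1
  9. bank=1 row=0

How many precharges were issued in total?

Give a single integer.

Answer: 5

Derivation:
Acc 1: bank0 row4 -> MISS (open row4); precharges=0
Acc 2: bank1 row0 -> MISS (open row0); precharges=0
Acc 3: bank0 row4 -> HIT
Acc 4: bank1 row3 -> MISS (open row3); precharges=1
Acc 5: bank0 row2 -> MISS (open row2); precharges=2
Acc 6: bank1 row4 -> MISS (open row4); precharges=3
Acc 7: bank0 row2 -> HIT
Acc 8: bank1 row1 -> MISS (open row1); precharges=4
Acc 9: bank1 row0 -> MISS (open row0); precharges=5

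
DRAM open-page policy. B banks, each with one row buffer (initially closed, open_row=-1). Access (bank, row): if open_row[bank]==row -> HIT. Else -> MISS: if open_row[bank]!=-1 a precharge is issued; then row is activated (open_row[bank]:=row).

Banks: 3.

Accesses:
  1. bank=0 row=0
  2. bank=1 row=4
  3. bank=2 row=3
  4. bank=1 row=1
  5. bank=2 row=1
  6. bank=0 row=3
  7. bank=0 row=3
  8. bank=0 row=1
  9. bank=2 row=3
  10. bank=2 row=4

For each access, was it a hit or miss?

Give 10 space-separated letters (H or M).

Acc 1: bank0 row0 -> MISS (open row0); precharges=0
Acc 2: bank1 row4 -> MISS (open row4); precharges=0
Acc 3: bank2 row3 -> MISS (open row3); precharges=0
Acc 4: bank1 row1 -> MISS (open row1); precharges=1
Acc 5: bank2 row1 -> MISS (open row1); precharges=2
Acc 6: bank0 row3 -> MISS (open row3); precharges=3
Acc 7: bank0 row3 -> HIT
Acc 8: bank0 row1 -> MISS (open row1); precharges=4
Acc 9: bank2 row3 -> MISS (open row3); precharges=5
Acc 10: bank2 row4 -> MISS (open row4); precharges=6

Answer: M M M M M M H M M M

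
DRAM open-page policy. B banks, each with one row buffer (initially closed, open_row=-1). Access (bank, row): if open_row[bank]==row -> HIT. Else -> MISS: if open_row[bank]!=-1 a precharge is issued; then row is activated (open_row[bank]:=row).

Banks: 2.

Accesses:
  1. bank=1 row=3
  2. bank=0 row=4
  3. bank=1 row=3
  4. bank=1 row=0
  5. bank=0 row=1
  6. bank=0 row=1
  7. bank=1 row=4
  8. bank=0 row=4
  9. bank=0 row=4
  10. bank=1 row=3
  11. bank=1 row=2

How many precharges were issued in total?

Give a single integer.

Answer: 6

Derivation:
Acc 1: bank1 row3 -> MISS (open row3); precharges=0
Acc 2: bank0 row4 -> MISS (open row4); precharges=0
Acc 3: bank1 row3 -> HIT
Acc 4: bank1 row0 -> MISS (open row0); precharges=1
Acc 5: bank0 row1 -> MISS (open row1); precharges=2
Acc 6: bank0 row1 -> HIT
Acc 7: bank1 row4 -> MISS (open row4); precharges=3
Acc 8: bank0 row4 -> MISS (open row4); precharges=4
Acc 9: bank0 row4 -> HIT
Acc 10: bank1 row3 -> MISS (open row3); precharges=5
Acc 11: bank1 row2 -> MISS (open row2); precharges=6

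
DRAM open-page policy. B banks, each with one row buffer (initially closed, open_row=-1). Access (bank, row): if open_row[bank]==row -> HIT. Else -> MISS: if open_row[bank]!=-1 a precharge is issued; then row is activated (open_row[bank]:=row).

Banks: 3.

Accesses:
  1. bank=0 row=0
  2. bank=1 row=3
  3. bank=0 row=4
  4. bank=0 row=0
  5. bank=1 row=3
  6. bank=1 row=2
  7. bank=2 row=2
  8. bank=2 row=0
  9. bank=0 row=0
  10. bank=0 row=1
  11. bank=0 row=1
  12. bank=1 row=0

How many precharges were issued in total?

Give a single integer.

Answer: 6

Derivation:
Acc 1: bank0 row0 -> MISS (open row0); precharges=0
Acc 2: bank1 row3 -> MISS (open row3); precharges=0
Acc 3: bank0 row4 -> MISS (open row4); precharges=1
Acc 4: bank0 row0 -> MISS (open row0); precharges=2
Acc 5: bank1 row3 -> HIT
Acc 6: bank1 row2 -> MISS (open row2); precharges=3
Acc 7: bank2 row2 -> MISS (open row2); precharges=3
Acc 8: bank2 row0 -> MISS (open row0); precharges=4
Acc 9: bank0 row0 -> HIT
Acc 10: bank0 row1 -> MISS (open row1); precharges=5
Acc 11: bank0 row1 -> HIT
Acc 12: bank1 row0 -> MISS (open row0); precharges=6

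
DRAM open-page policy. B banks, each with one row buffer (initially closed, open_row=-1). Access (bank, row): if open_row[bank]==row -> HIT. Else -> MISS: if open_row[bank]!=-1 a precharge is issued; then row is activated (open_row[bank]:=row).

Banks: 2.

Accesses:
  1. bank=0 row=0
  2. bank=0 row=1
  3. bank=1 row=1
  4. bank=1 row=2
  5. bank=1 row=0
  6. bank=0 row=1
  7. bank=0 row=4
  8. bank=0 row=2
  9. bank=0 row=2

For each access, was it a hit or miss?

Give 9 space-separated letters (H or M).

Acc 1: bank0 row0 -> MISS (open row0); precharges=0
Acc 2: bank0 row1 -> MISS (open row1); precharges=1
Acc 3: bank1 row1 -> MISS (open row1); precharges=1
Acc 4: bank1 row2 -> MISS (open row2); precharges=2
Acc 5: bank1 row0 -> MISS (open row0); precharges=3
Acc 6: bank0 row1 -> HIT
Acc 7: bank0 row4 -> MISS (open row4); precharges=4
Acc 8: bank0 row2 -> MISS (open row2); precharges=5
Acc 9: bank0 row2 -> HIT

Answer: M M M M M H M M H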